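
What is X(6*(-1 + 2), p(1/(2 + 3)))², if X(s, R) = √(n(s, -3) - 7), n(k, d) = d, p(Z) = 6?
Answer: -10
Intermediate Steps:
X(s, R) = I*√10 (X(s, R) = √(-3 - 7) = √(-10) = I*√10)
X(6*(-1 + 2), p(1/(2 + 3)))² = (I*√10)² = -10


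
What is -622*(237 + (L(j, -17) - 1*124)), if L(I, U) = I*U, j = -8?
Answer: -154878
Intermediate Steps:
-622*(237 + (L(j, -17) - 1*124)) = -622*(237 + (-8*(-17) - 1*124)) = -622*(237 + (136 - 124)) = -622*(237 + 12) = -622*249 = -154878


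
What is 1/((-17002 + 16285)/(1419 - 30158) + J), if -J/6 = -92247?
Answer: 28739/15906519915 ≈ 1.8067e-6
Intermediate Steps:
J = 553482 (J = -6*(-92247) = 553482)
1/((-17002 + 16285)/(1419 - 30158) + J) = 1/((-17002 + 16285)/(1419 - 30158) + 553482) = 1/(-717/(-28739) + 553482) = 1/(-717*(-1/28739) + 553482) = 1/(717/28739 + 553482) = 1/(15906519915/28739) = 28739/15906519915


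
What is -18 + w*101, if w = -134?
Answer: -13552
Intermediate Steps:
-18 + w*101 = -18 - 134*101 = -18 - 13534 = -13552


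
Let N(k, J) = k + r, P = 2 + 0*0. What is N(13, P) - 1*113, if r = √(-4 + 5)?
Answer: -99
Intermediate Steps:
r = 1 (r = √1 = 1)
P = 2 (P = 2 + 0 = 2)
N(k, J) = 1 + k (N(k, J) = k + 1 = 1 + k)
N(13, P) - 1*113 = (1 + 13) - 1*113 = 14 - 113 = -99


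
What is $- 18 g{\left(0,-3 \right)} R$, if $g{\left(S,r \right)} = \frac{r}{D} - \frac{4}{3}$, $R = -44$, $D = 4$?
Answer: $-1650$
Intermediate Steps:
$g{\left(S,r \right)} = - \frac{4}{3} + \frac{r}{4}$ ($g{\left(S,r \right)} = \frac{r}{4} - \frac{4}{3} = - \frac{4}{3} + \frac{r}{4}$)
$- 18 g{\left(0,-3 \right)} R = - 18 \left(- \frac{4}{3} + \frac{1}{4} \left(-3\right)\right) \left(-44\right) = - 18 \left(- \frac{4}{3} - \frac{3}{4}\right) \left(-44\right) = \left(-18\right) \left(- \frac{25}{12}\right) \left(-44\right) = \frac{75}{2} \left(-44\right) = -1650$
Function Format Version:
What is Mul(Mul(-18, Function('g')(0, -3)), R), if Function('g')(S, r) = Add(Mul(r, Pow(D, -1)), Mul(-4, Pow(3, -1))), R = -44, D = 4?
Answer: -1650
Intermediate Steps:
Function('g')(S, r) = Add(Rational(-4, 3), Mul(Rational(1, 4), r)) (Function('g')(S, r) = Add(Mul(r, Pow(4, -1)), Mul(-4, Pow(3, -1))) = Add(Mul(r, Rational(1, 4)), Mul(-4, Rational(1, 3))) = Add(Mul(Rational(1, 4), r), Rational(-4, 3)) = Add(Rational(-4, 3), Mul(Rational(1, 4), r)))
Mul(Mul(-18, Function('g')(0, -3)), R) = Mul(Mul(-18, Add(Rational(-4, 3), Mul(Rational(1, 4), -3))), -44) = Mul(Mul(-18, Add(Rational(-4, 3), Rational(-3, 4))), -44) = Mul(Mul(-18, Rational(-25, 12)), -44) = Mul(Rational(75, 2), -44) = -1650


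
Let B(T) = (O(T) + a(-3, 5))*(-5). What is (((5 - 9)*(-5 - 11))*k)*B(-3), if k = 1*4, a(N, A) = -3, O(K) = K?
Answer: 7680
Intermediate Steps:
k = 4
B(T) = 15 - 5*T (B(T) = (T - 3)*(-5) = (-3 + T)*(-5) = 15 - 5*T)
(((5 - 9)*(-5 - 11))*k)*B(-3) = (((5 - 9)*(-5 - 11))*4)*(15 - 5*(-3)) = (-4*(-16)*4)*(15 + 15) = (64*4)*30 = 256*30 = 7680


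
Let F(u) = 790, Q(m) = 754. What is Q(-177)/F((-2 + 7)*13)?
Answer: 377/395 ≈ 0.95443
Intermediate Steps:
Q(-177)/F((-2 + 7)*13) = 754/790 = 754*(1/790) = 377/395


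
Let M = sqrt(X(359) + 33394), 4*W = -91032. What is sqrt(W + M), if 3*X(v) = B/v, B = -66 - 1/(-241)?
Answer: sqrt(-1533202733354742 + 259557*sqrt(2249744183445021))/259557 ≈ 150.25*I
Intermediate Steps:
W = -22758 (W = (1/4)*(-91032) = -22758)
B = -15905/241 (B = -66 - 1*(-1/241) = -66 + 1/241 = -15905/241 ≈ -65.996)
X(v) = -15905/(723*v) (X(v) = (-15905/(241*v))/3 = -15905/(723*v))
M = sqrt(2249744183445021)/259557 (M = sqrt(-15905/723/359 + 33394) = sqrt(-15905/723*1/359 + 33394) = sqrt(-15905/259557 + 33394) = sqrt(8667630553/259557) = sqrt(2249744183445021)/259557 ≈ 182.74)
sqrt(W + M) = sqrt(-22758 + sqrt(2249744183445021)/259557)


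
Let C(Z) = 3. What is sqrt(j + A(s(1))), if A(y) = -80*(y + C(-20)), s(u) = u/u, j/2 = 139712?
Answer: 56*sqrt(89) ≈ 528.30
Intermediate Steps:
j = 279424 (j = 2*139712 = 279424)
s(u) = 1
A(y) = -240 - 80*y (A(y) = -80*(y + 3) = -80*(3 + y) = -240 - 80*y)
sqrt(j + A(s(1))) = sqrt(279424 + (-240 - 80*1)) = sqrt(279424 + (-240 - 80)) = sqrt(279424 - 320) = sqrt(279104) = 56*sqrt(89)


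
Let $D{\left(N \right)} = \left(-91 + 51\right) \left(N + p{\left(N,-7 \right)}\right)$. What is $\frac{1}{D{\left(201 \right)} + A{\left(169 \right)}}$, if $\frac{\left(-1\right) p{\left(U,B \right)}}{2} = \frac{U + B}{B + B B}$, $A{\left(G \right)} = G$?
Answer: $- \frac{21}{157531} \approx -0.00013331$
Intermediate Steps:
$p{\left(U,B \right)} = - \frac{2 \left(B + U\right)}{B + B^{2}}$ ($p{\left(U,B \right)} = - 2 \frac{U + B}{B + B B} = - 2 \frac{B + U}{B + B^{2}} = - \frac{2 \left(B + U\right)}{B + B^{2}}$)
$D{\left(N \right)} = - \frac{40}{3} - \frac{800 N}{21}$ ($D{\left(N \right)} = \left(-91 + 51\right) \left(N + \frac{2 \left(\left(-1\right) \left(-7\right) - N\right)}{\left(-7\right) \left(1 - 7\right)}\right) = - 40 \left(N + 2 \left(- \frac{1}{7}\right) \frac{1}{-6} \left(7 - N\right)\right) = - 40 \left(N + 2 \left(- \frac{1}{7}\right) \left(- \frac{1}{6}\right) \left(7 - N\right)\right) = - 40 \left(N - \left(- \frac{1}{3} + \frac{N}{21}\right)\right) = - 40 \left(\frac{1}{3} + \frac{20 N}{21}\right) = - \frac{40}{3} - \frac{800 N}{21}$)
$\frac{1}{D{\left(201 \right)} + A{\left(169 \right)}} = \frac{1}{\left(- \frac{40}{3} - \frac{53600}{7}\right) + 169} = \frac{1}{- \frac{161080}{21} + 169} = \frac{1}{- \frac{157531}{21}} = - \frac{21}{157531}$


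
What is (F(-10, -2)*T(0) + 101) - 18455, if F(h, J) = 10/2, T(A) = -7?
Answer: -18389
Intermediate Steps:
F(h, J) = 5 (F(h, J) = 10*(½) = 5)
(F(-10, -2)*T(0) + 101) - 18455 = (5*(-7) + 101) - 18455 = (-35 + 101) - 18455 = 66 - 18455 = -18389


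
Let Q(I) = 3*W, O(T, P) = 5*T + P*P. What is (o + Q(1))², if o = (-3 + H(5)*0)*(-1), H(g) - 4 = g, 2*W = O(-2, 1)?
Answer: 441/4 ≈ 110.25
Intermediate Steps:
O(T, P) = P² + 5*T (O(T, P) = 5*T + P² = P² + 5*T)
W = -9/2 (W = (1² + 5*(-2))/2 = (1 - 10)/2 = (½)*(-9) = -9/2 ≈ -4.5000)
H(g) = 4 + g
Q(I) = -27/2 (Q(I) = 3*(-9/2) = -27/2)
o = 3 (o = (-3 + (4 + 5)*0)*(-1) = (-3 + 9*0)*(-1) = (-3 + 0)*(-1) = -3*(-1) = 3)
(o + Q(1))² = (3 - 27/2)² = (-21/2)² = 441/4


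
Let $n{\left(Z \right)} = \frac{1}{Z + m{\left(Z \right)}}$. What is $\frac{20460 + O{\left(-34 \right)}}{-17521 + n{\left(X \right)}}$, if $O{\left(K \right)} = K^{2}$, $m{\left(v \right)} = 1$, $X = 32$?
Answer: $- \frac{44583}{36137} \approx -1.2337$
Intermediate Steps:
$n{\left(Z \right)} = \frac{1}{1 + Z}$ ($n{\left(Z \right)} = \frac{1}{Z + 1} = \frac{1}{1 + Z}$)
$\frac{20460 + O{\left(-34 \right)}}{-17521 + n{\left(X \right)}} = \frac{20460 + \left(-34\right)^{2}}{-17521 + \frac{1}{1 + 32}} = \frac{20460 + 1156}{-17521 + \frac{1}{33}} = \frac{21616}{-17521 + \frac{1}{33}} = \frac{21616}{- \frac{578192}{33}} = 21616 \left(- \frac{33}{578192}\right) = - \frac{44583}{36137}$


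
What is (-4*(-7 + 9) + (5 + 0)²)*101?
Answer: 1717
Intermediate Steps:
(-4*(-7 + 9) + (5 + 0)²)*101 = (-4*2 + 5²)*101 = (-8 + 25)*101 = 17*101 = 1717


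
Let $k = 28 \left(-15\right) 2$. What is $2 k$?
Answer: $-1680$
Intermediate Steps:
$k = -840$ ($k = \left(-420\right) 2 = -840$)
$2 k = 2 \left(-840\right) = -1680$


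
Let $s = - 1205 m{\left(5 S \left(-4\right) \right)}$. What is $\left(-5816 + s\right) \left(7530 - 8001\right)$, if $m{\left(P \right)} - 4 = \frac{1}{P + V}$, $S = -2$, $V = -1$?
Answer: $\frac{65313413}{13} \approx 5.0241 \cdot 10^{6}$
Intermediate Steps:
$m{\left(P \right)} = 4 + \frac{1}{-1 + P}$ ($m{\left(P \right)} = 4 + \frac{1}{P - 1} = 4 + \frac{1}{-1 + P}$)
$s = - \frac{189185}{39}$ ($s = - 1205 \frac{-3 + 4 \cdot 5 \left(-2\right) \left(-4\right)}{-1 + 5 \left(-2\right) \left(-4\right)} = - 1205 \frac{-3 + 4 \left(\left(-10\right) \left(-4\right)\right)}{-1 - -40} = - 1205 \frac{-3 + 4 \cdot 40}{-1 + 40} = - 1205 \frac{-3 + 160}{39} = - 1205 \cdot \frac{1}{39} \cdot 157 = \left(-1205\right) \frac{157}{39} = - \frac{189185}{39} \approx -4850.9$)
$\left(-5816 + s\right) \left(7530 - 8001\right) = \left(-5816 - \frac{189185}{39}\right) \left(7530 - 8001\right) = \left(- \frac{416009}{39}\right) \left(-471\right) = \frac{65313413}{13}$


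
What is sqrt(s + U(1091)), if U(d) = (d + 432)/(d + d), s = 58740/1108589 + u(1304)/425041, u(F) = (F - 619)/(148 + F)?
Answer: sqrt(864496523813994551658757021041369)/33928923129390894 ≈ 0.86659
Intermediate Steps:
u(F) = (-619 + F)/(148 + F)
s = 36252710293145/684176268420348 (s = 58740/1108589 + ((-619 + 1304)/(148 + 1304))/425041 = 58740*(1/1108589) + (685/1452)*(1/425041) = 58740/1108589 + ((1/1452)*685)*(1/425041) = 58740/1108589 + (685/1452)*(1/425041) = 58740/1108589 + 685/617159532 = 36252710293145/684176268420348 ≈ 0.052987)
U(d) = (432 + d)/(2*d) (U(d) = (432 + d)/((2*d)) = (432 + d)*(1/(2*d)) = (432 + d)/(2*d))
sqrt(s + U(1091)) = sqrt(36252710293145/684176268420348 + (1/2)*(432 + 1091)/1091) = sqrt(36252710293145/684176268420348 + (1/2)*(1/1091)*1523) = sqrt(36252710293145/684176268420348 + 1523/2182) = sqrt(560551935331916197/746436308846599668) = sqrt(864496523813994551658757021041369)/33928923129390894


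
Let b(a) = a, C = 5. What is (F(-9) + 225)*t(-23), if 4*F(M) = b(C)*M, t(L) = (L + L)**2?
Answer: 452295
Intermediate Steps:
t(L) = 4*L**2 (t(L) = (2*L)**2 = 4*L**2)
F(M) = 5*M/4 (F(M) = (5*M)/4 = 5*M/4)
(F(-9) + 225)*t(-23) = ((5/4)*(-9) + 225)*(4*(-23)**2) = (-45/4 + 225)*(4*529) = (855/4)*2116 = 452295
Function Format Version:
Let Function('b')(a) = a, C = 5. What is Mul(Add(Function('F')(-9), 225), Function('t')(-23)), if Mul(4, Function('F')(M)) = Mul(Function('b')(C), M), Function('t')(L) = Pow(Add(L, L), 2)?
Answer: 452295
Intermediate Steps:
Function('t')(L) = Mul(4, Pow(L, 2)) (Function('t')(L) = Pow(Mul(2, L), 2) = Mul(4, Pow(L, 2)))
Function('F')(M) = Mul(Rational(5, 4), M) (Function('F')(M) = Mul(Rational(1, 4), Mul(5, M)) = Mul(Rational(5, 4), M))
Mul(Add(Function('F')(-9), 225), Function('t')(-23)) = Mul(Add(Mul(Rational(5, 4), -9), 225), Mul(4, Pow(-23, 2))) = Mul(Add(Rational(-45, 4), 225), Mul(4, 529)) = Mul(Rational(855, 4), 2116) = 452295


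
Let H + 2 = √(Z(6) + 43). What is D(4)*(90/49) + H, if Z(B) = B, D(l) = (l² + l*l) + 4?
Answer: 3485/49 ≈ 71.122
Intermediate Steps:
D(l) = 4 + 2*l² (D(l) = (l² + l²) + 4 = 2*l² + 4 = 4 + 2*l²)
H = 5 (H = -2 + √(6 + 43) = -2 + √49 = -2 + 7 = 5)
D(4)*(90/49) + H = (4 + 2*4²)*(90/49) + 5 = (4 + 2*16)*(90*(1/49)) + 5 = (4 + 32)*(90/49) + 5 = 36*(90/49) + 5 = 3240/49 + 5 = 3485/49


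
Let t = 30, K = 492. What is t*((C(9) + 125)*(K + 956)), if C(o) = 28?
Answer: 6646320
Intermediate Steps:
t*((C(9) + 125)*(K + 956)) = 30*((28 + 125)*(492 + 956)) = 30*(153*1448) = 30*221544 = 6646320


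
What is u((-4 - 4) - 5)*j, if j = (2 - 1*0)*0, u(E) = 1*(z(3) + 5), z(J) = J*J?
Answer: 0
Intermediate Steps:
z(J) = J**2
u(E) = 14 (u(E) = 1*(3**2 + 5) = 1*(9 + 5) = 1*14 = 14)
j = 0 (j = (2 + 0)*0 = 2*0 = 0)
u((-4 - 4) - 5)*j = 14*0 = 0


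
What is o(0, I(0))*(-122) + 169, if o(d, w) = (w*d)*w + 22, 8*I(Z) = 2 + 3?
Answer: -2515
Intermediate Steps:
I(Z) = 5/8 (I(Z) = (2 + 3)/8 = (⅛)*5 = 5/8)
o(d, w) = 22 + d*w² (o(d, w) = (d*w)*w + 22 = d*w² + 22 = 22 + d*w²)
o(0, I(0))*(-122) + 169 = (22 + 0*(5/8)²)*(-122) + 169 = (22 + 0*(25/64))*(-122) + 169 = (22 + 0)*(-122) + 169 = 22*(-122) + 169 = -2684 + 169 = -2515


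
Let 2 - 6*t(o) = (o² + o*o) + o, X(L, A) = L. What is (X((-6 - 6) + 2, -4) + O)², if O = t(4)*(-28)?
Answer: 198916/9 ≈ 22102.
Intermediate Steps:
t(o) = ⅓ - o²/3 - o/6 (t(o) = ⅓ - ((o² + o*o) + o)/6 = ⅓ - ((o² + o²) + o)/6 = ⅓ - (2*o² + o)/6 = ⅓ - (o + 2*o²)/6 = ⅓ + (-o²/3 - o/6) = ⅓ - o²/3 - o/6)
O = 476/3 (O = (⅓ - ⅓*4² - ⅙*4)*(-28) = (⅓ - ⅓*16 - ⅔)*(-28) = (⅓ - 16/3 - ⅔)*(-28) = -17/3*(-28) = 476/3 ≈ 158.67)
(X((-6 - 6) + 2, -4) + O)² = (((-6 - 6) + 2) + 476/3)² = ((-12 + 2) + 476/3)² = (-10 + 476/3)² = (446/3)² = 198916/9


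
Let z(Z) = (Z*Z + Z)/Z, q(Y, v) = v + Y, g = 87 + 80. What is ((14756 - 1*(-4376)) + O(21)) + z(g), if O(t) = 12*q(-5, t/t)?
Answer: 19252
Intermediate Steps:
g = 167
q(Y, v) = Y + v
O(t) = -48 (O(t) = 12*(-5 + t/t) = 12*(-5 + 1) = 12*(-4) = -48)
z(Z) = (Z + Z²)/Z (z(Z) = (Z² + Z)/Z = (Z + Z²)/Z)
((14756 - 1*(-4376)) + O(21)) + z(g) = ((14756 - 1*(-4376)) - 48) + (1 + 167) = ((14756 + 4376) - 48) + 168 = (19132 - 48) + 168 = 19084 + 168 = 19252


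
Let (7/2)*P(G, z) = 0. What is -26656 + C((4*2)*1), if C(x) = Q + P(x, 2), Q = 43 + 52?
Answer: -26561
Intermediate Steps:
P(G, z) = 0 (P(G, z) = (2/7)*0 = 0)
Q = 95
C(x) = 95 (C(x) = 95 + 0 = 95)
-26656 + C((4*2)*1) = -26656 + 95 = -26561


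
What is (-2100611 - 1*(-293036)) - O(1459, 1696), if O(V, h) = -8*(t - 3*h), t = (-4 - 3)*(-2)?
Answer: -1848167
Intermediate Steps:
t = 14 (t = -7*(-2) = 14)
O(V, h) = -112 + 24*h (O(V, h) = -8*(14 - 3*h) = -112 + 24*h)
(-2100611 - 1*(-293036)) - O(1459, 1696) = (-2100611 - 1*(-293036)) - (-112 + 24*1696) = (-2100611 + 293036) - (-112 + 40704) = -1807575 - 1*40592 = -1807575 - 40592 = -1848167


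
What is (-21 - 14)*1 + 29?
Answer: -6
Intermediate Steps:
(-21 - 14)*1 + 29 = -35*1 + 29 = -35 + 29 = -6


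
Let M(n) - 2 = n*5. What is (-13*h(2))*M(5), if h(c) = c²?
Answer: -1404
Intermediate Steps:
M(n) = 2 + 5*n (M(n) = 2 + n*5 = 2 + 5*n)
(-13*h(2))*M(5) = (-13*2²)*(2 + 5*5) = (-13*4)*(2 + 25) = -52*27 = -1404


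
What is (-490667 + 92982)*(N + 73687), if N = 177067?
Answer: -99721104490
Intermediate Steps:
(-490667 + 92982)*(N + 73687) = (-490667 + 92982)*(177067 + 73687) = -397685*250754 = -99721104490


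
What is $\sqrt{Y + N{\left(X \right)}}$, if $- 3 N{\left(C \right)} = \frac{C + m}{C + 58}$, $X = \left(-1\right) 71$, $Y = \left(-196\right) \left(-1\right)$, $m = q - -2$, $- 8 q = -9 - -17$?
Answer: $\frac{\sqrt{295386}}{39} \approx 13.936$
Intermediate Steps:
$q = -1$ ($q = - \frac{-9 - -17}{8} = - \frac{-9 + 17}{8} = \left(- \frac{1}{8}\right) 8 = -1$)
$m = 1$ ($m = -1 - -2 = -1 + 2 = 1$)
$Y = 196$
$X = -71$
$N{\left(C \right)} = - \frac{1 + C}{3 \left(58 + C\right)}$ ($N{\left(C \right)} = - \frac{\left(C + 1\right) \frac{1}{C + 58}}{3} = - \frac{\left(1 + C\right) \frac{1}{58 + C}}{3} = - \frac{\frac{1}{58 + C} \left(1 + C\right)}{3} = - \frac{1 + C}{3 \left(58 + C\right)}$)
$\sqrt{Y + N{\left(X \right)}} = \sqrt{196 + \frac{-1 - -71}{3 \left(58 - 71\right)}} = \sqrt{196 + \frac{-1 + 71}{3 \left(-13\right)}} = \sqrt{196 + \frac{1}{3} \left(- \frac{1}{13}\right) 70} = \sqrt{196 - \frac{70}{39}} = \sqrt{\frac{7574}{39}} = \frac{\sqrt{295386}}{39}$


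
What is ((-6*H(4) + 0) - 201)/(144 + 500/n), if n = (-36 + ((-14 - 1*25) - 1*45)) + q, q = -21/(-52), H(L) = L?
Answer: -1399275/869536 ≈ -1.6092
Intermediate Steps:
q = 21/52 (q = -21*(-1/52) = 21/52 ≈ 0.40385)
n = -6219/52 (n = (-36 + ((-14 - 1*25) - 1*45)) + 21/52 = (-36 + ((-14 - 25) - 45)) + 21/52 = (-36 + (-39 - 45)) + 21/52 = (-36 - 84) + 21/52 = -120 + 21/52 = -6219/52 ≈ -119.60)
((-6*H(4) + 0) - 201)/(144 + 500/n) = ((-6*4 + 0) - 201)/(144 + 500/(-6219/52)) = ((-24 + 0) - 201)/(144 + 500*(-52/6219)) = (-24 - 201)/(144 - 26000/6219) = -225/869536/6219 = -225*6219/869536 = -1399275/869536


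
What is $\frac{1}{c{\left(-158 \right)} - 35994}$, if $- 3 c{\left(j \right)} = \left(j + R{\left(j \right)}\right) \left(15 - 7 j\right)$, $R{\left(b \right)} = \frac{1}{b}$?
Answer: $\frac{474}{10924609} \approx 4.3388 \cdot 10^{-5}$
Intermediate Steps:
$c{\left(j \right)} = - \frac{\left(15 - 7 j\right) \left(j + \frac{1}{j}\right)}{3}$ ($c{\left(j \right)} = - \frac{\left(j + \frac{1}{j}\right) \left(15 - 7 j\right)}{3} = - \frac{\left(15 - 7 j\right) \left(j + \frac{1}{j}\right)}{3}$)
$\frac{1}{c{\left(-158 \right)} - 35994} = \frac{1}{\frac{-15 - 158 \left(7 - -2370 + 7 \left(-158\right)^{2}\right)}{3 \left(-158\right)} - 35994} = \frac{1}{\frac{1}{3} \left(- \frac{1}{158}\right) \left(-15 - 158 \left(7 + 2370 + 7 \cdot 24964\right)\right) - 35994} = \frac{1}{\frac{1}{3} \left(- \frac{1}{158}\right) \left(-15 - 158 \left(7 + 2370 + 174748\right)\right) - 35994} = \frac{1}{\frac{1}{3} \left(- \frac{1}{158}\right) \left(-15 - 27985750\right) - 35994} = \frac{1}{\frac{1}{3} \left(- \frac{1}{158}\right) \left(-27985765\right) - 35994} = \frac{1}{\frac{27985765}{474} - 35994} = \frac{1}{\frac{10924609}{474}} = \frac{474}{10924609}$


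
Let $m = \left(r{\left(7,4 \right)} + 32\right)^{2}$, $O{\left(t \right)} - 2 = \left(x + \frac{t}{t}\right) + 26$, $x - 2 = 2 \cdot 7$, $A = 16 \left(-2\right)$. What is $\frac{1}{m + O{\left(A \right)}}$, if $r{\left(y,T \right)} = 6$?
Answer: $\frac{1}{1489} \approx 0.00067159$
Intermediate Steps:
$A = -32$
$x = 16$ ($x = 2 + 2 \cdot 7 = 2 + 14 = 16$)
$O{\left(t \right)} = 45$ ($O{\left(t \right)} = 2 + \left(\left(16 + \frac{t}{t}\right) + 26\right) = 2 + \left(\left(16 + 1\right) + 26\right) = 2 + \left(17 + 26\right) = 2 + 43 = 45$)
$m = 1444$ ($m = \left(6 + 32\right)^{2} = 38^{2} = 1444$)
$\frac{1}{m + O{\left(A \right)}} = \frac{1}{1444 + 45} = \frac{1}{1489}$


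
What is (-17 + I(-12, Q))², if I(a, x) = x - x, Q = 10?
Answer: 289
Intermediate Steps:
I(a, x) = 0
(-17 + I(-12, Q))² = (-17 + 0)² = (-17)² = 289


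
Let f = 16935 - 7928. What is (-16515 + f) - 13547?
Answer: -21055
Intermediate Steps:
f = 9007
(-16515 + f) - 13547 = (-16515 + 9007) - 13547 = -7508 - 13547 = -21055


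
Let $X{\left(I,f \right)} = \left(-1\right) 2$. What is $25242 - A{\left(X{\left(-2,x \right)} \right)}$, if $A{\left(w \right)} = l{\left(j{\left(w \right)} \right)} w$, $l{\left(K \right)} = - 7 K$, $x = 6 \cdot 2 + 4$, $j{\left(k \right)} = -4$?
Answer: $25298$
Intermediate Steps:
$x = 16$ ($x = 12 + 4 = 16$)
$X{\left(I,f \right)} = -2$
$A{\left(w \right)} = 28 w$ ($A{\left(w \right)} = \left(-7\right) \left(-4\right) w = 28 w$)
$25242 - A{\left(X{\left(-2,x \right)} \right)} = 25242 - 28 \left(-2\right) = 25242 - -56 = 25242 + 56 = 25298$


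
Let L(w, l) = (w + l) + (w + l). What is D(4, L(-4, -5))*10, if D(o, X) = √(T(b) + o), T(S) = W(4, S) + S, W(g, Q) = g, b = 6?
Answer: 10*√14 ≈ 37.417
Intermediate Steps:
L(w, l) = 2*l + 2*w (L(w, l) = (l + w) + (l + w) = 2*l + 2*w)
T(S) = 4 + S
D(o, X) = √(10 + o) (D(o, X) = √((4 + 6) + o) = √(10 + o))
D(4, L(-4, -5))*10 = √(10 + 4)*10 = √14*10 = 10*√14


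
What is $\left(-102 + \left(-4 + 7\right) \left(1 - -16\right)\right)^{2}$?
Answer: $2601$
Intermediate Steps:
$\left(-102 + \left(-4 + 7\right) \left(1 - -16\right)\right)^{2} = \left(-102 + 3 \left(1 + 16\right)\right)^{2} = \left(-102 + 3 \cdot 17\right)^{2} = \left(-102 + 51\right)^{2} = \left(-51\right)^{2} = 2601$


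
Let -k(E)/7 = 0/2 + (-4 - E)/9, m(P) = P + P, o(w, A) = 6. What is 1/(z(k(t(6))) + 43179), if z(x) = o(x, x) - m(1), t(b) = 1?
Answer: 1/43183 ≈ 2.3157e-5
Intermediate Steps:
m(P) = 2*P
k(E) = 28/9 + 7*E/9 (k(E) = -7*(0/2 + (-4 - E)/9) = -7*(0*(1/2) + (-4 - E)*(1/9)) = -7*(0 + (-4/9 - E/9)) = -7*(-4/9 - E/9) = 28/9 + 7*E/9)
z(x) = 4 (z(x) = 6 - 2 = 4)
1/(z(k(t(6))) + 43179) = 1/(4 + 43179) = 1/43183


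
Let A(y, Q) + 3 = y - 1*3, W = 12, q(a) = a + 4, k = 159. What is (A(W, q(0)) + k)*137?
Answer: 22605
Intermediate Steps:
q(a) = 4 + a
A(y, Q) = -6 + y (A(y, Q) = -3 + (y - 1*3) = -3 + (y - 3) = -3 + (-3 + y) = -6 + y)
(A(W, q(0)) + k)*137 = ((-6 + 12) + 159)*137 = (6 + 159)*137 = 165*137 = 22605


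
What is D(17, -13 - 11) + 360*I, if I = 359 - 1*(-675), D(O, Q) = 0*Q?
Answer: 372240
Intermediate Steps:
D(O, Q) = 0
I = 1034 (I = 359 + 675 = 1034)
D(17, -13 - 11) + 360*I = 0 + 360*1034 = 0 + 372240 = 372240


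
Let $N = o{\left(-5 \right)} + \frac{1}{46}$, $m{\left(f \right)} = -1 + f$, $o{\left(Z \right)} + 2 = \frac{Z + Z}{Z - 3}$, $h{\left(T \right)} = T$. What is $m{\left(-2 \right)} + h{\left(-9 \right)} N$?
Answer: $\frac{327}{92} \approx 3.5543$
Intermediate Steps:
$o{\left(Z \right)} = -2 + \frac{2 Z}{-3 + Z}$ ($o{\left(Z \right)} = -2 + \frac{Z + Z}{Z - 3} = -2 + \frac{2 Z}{-3 + Z}$)
$N = - \frac{67}{92}$ ($N = \frac{6}{-3 - 5} + \frac{1}{46} = \frac{6}{-8} + \frac{1}{46} = 6 \left(- \frac{1}{8}\right) + \frac{1}{46} = - \frac{3}{4} + \frac{1}{46} = - \frac{67}{92} \approx -0.72826$)
$m{\left(-2 \right)} + h{\left(-9 \right)} N = \left(-1 - 2\right) - - \frac{603}{92} = -3 + \frac{603}{92} = \frac{327}{92}$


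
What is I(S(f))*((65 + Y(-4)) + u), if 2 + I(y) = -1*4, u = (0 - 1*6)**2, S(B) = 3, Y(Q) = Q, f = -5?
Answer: -582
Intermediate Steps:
u = 36 (u = (0 - 6)**2 = (-6)**2 = 36)
I(y) = -6 (I(y) = -2 - 1*4 = -2 - 4 = -6)
I(S(f))*((65 + Y(-4)) + u) = -6*((65 - 4) + 36) = -6*(61 + 36) = -6*97 = -582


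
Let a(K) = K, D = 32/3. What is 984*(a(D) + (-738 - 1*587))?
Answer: -1293304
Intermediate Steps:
D = 32/3 (D = 32*(⅓) = 32/3 ≈ 10.667)
984*(a(D) + (-738 - 1*587)) = 984*(32/3 + (-738 - 1*587)) = 984*(32/3 + (-738 - 587)) = 984*(32/3 - 1325) = 984*(-3943/3) = -1293304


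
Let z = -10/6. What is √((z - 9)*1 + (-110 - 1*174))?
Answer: 2*I*√663/3 ≈ 17.166*I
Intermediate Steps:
z = -5/3 (z = -10*⅙ = -5/3 ≈ -1.6667)
√((z - 9)*1 + (-110 - 1*174)) = √((-5/3 - 9)*1 + (-110 - 1*174)) = √(-32/3*1 + (-110 - 174)) = √(-32/3 - 284) = √(-884/3) = 2*I*√663/3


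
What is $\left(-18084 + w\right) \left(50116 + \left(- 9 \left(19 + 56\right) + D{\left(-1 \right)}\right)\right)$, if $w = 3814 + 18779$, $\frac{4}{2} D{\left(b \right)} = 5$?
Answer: $\frac{445881483}{2} \approx 2.2294 \cdot 10^{8}$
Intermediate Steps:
$D{\left(b \right)} = \frac{5}{2}$ ($D{\left(b \right)} = \frac{1}{2} \cdot 5 = \frac{5}{2}$)
$w = 22593$
$\left(-18084 + w\right) \left(50116 + \left(- 9 \left(19 + 56\right) + D{\left(-1 \right)}\right)\right) = \left(-18084 + 22593\right) \left(50116 + \left(- 9 \left(19 + 56\right) + \frac{5}{2}\right)\right) = 4509 \left(50116 + \left(\left(-9\right) 75 + \frac{5}{2}\right)\right) = 4509 \left(50116 + \left(-675 + \frac{5}{2}\right)\right) = 4509 \left(50116 - \frac{1345}{2}\right) = 4509 \cdot \frac{98887}{2} = \frac{445881483}{2}$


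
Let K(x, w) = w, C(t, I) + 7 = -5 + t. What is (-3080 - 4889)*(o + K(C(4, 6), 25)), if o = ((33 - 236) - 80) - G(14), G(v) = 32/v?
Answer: 14519518/7 ≈ 2.0742e+6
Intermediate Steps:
C(t, I) = -12 + t (C(t, I) = -7 + (-5 + t) = -12 + t)
o = -1997/7 (o = ((33 - 236) - 80) - 32/14 = (-203 - 80) - 32/14 = -283 - 1*16/7 = -283 - 16/7 = -1997/7 ≈ -285.29)
(-3080 - 4889)*(o + K(C(4, 6), 25)) = (-3080 - 4889)*(-1997/7 + 25) = -7969*(-1822/7) = 14519518/7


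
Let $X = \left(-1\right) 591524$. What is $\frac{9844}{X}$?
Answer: $- \frac{2461}{147881} \approx -0.016642$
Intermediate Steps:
$X = -591524$
$\frac{9844}{X} = \frac{9844}{-591524} = 9844 \left(- \frac{1}{591524}\right) = - \frac{2461}{147881}$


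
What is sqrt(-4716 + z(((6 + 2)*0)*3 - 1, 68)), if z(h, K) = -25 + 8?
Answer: I*sqrt(4733) ≈ 68.797*I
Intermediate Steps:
z(h, K) = -17
sqrt(-4716 + z(((6 + 2)*0)*3 - 1, 68)) = sqrt(-4716 - 17) = sqrt(-4733) = I*sqrt(4733)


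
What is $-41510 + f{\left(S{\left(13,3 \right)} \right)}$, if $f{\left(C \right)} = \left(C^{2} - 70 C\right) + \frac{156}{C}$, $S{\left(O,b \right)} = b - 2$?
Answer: $-41423$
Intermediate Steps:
$S{\left(O,b \right)} = -2 + b$
$f{\left(C \right)} = C^{2} - 70 C + \frac{156}{C}$
$-41510 + f{\left(S{\left(13,3 \right)} \right)} = -41510 + \frac{156 + \left(-2 + 3\right)^{2} \left(-70 + \left(-2 + 3\right)\right)}{-2 + 3} = -41510 + \frac{156 + 1^{2} \left(-70 + 1\right)}{1} = -41510 + 1 \left(156 + 1 \left(-69\right)\right) = -41510 + 1 \left(156 - 69\right) = -41510 + 1 \cdot 87 = -41510 + 87 = -41423$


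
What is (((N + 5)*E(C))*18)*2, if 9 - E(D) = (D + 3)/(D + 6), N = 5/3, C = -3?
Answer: 2160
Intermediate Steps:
N = 5/3 (N = 5*(⅓) = 5/3 ≈ 1.6667)
E(D) = 9 - (3 + D)/(6 + D) (E(D) = 9 - (D + 3)/(D + 6) = 9 - (3 + D)/(6 + D))
(((N + 5)*E(C))*18)*2 = (((5/3 + 5)*((51 + 8*(-3))/(6 - 3)))*18)*2 = ((20*((51 - 24)/3)/3)*18)*2 = ((20*((⅓)*27)/3)*18)*2 = (((20/3)*9)*18)*2 = (60*18)*2 = 1080*2 = 2160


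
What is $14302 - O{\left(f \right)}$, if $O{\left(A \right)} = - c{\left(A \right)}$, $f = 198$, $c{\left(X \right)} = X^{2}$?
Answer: $53506$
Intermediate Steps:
$O{\left(A \right)} = - A^{2}$
$14302 - O{\left(f \right)} = 14302 - - 198^{2} = 14302 - \left(-1\right) 39204 = 14302 - -39204 = 14302 + 39204 = 53506$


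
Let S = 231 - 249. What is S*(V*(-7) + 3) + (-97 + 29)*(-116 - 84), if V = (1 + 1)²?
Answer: 14050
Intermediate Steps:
S = -18
V = 4 (V = 2² = 4)
S*(V*(-7) + 3) + (-97 + 29)*(-116 - 84) = -18*(4*(-7) + 3) + (-97 + 29)*(-116 - 84) = -18*(-28 + 3) - 68*(-200) = -18*(-25) + 13600 = 450 + 13600 = 14050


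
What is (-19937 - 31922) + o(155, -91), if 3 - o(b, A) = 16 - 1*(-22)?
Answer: -51894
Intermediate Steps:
o(b, A) = -35 (o(b, A) = 3 - (16 - 1*(-22)) = 3 - (16 + 22) = 3 - 1*38 = 3 - 38 = -35)
(-19937 - 31922) + o(155, -91) = (-19937 - 31922) - 35 = -51859 - 35 = -51894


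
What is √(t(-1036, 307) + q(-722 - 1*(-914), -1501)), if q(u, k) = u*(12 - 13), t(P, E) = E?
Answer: √115 ≈ 10.724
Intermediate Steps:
q(u, k) = -u (q(u, k) = u*(-1) = -u)
√(t(-1036, 307) + q(-722 - 1*(-914), -1501)) = √(307 - (-722 - 1*(-914))) = √(307 - (-722 + 914)) = √(307 - 1*192) = √(307 - 192) = √115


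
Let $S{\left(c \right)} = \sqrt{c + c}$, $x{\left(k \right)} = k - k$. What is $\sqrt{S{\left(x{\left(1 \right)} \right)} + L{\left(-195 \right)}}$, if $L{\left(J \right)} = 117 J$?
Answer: $39 i \sqrt{15} \approx 151.05 i$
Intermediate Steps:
$x{\left(k \right)} = 0$
$S{\left(c \right)} = \sqrt{2} \sqrt{c}$ ($S{\left(c \right)} = \sqrt{2 c} = \sqrt{2} \sqrt{c}$)
$\sqrt{S{\left(x{\left(1 \right)} \right)} + L{\left(-195 \right)}} = \sqrt{\sqrt{2} \sqrt{0} + 117 \left(-195\right)} = \sqrt{\sqrt{2} \cdot 0 - 22815} = \sqrt{0 - 22815} = \sqrt{-22815} = 39 i \sqrt{15}$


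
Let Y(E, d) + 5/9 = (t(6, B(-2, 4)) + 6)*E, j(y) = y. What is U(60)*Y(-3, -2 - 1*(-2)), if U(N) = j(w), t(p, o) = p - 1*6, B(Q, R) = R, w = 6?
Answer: -334/3 ≈ -111.33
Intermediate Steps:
t(p, o) = -6 + p (t(p, o) = p - 6 = -6 + p)
U(N) = 6
Y(E, d) = -5/9 + 6*E (Y(E, d) = -5/9 + ((-6 + 6) + 6)*E = -5/9 + (0 + 6)*E = -5/9 + 6*E)
U(60)*Y(-3, -2 - 1*(-2)) = 6*(-5/9 + 6*(-3)) = 6*(-5/9 - 18) = 6*(-167/9) = -334/3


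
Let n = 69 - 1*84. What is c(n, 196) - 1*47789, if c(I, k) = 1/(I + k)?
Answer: -8649808/181 ≈ -47789.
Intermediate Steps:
n = -15 (n = 69 - 84 = -15)
c(n, 196) - 1*47789 = 1/(-15 + 196) - 1*47789 = 1/181 - 47789 = -8649808/181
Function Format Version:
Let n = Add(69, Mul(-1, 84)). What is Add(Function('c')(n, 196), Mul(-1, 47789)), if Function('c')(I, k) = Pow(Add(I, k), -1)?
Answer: Rational(-8649808, 181) ≈ -47789.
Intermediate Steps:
n = -15 (n = Add(69, -84) = -15)
Add(Function('c')(n, 196), Mul(-1, 47789)) = Add(Pow(Add(-15, 196), -1), Mul(-1, 47789)) = Add(Pow(181, -1), -47789) = Add(Rational(1, 181), -47789) = Rational(-8649808, 181)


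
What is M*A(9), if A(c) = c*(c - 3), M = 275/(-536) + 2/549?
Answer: -449709/16348 ≈ -27.509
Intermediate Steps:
M = -149903/294264 (M = 275*(-1/536) + 2*(1/549) = -275/536 + 2/549 = -149903/294264 ≈ -0.50942)
A(c) = c*(-3 + c)
M*A(9) = -149903*(-3 + 9)/32696 = -149903*6/32696 = -149903/294264*54 = -449709/16348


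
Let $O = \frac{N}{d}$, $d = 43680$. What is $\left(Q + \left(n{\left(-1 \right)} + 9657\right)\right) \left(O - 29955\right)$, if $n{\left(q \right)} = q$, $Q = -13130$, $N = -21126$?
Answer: $\frac{54113982111}{520} \approx 1.0407 \cdot 10^{8}$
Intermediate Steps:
$O = - \frac{503}{1040}$ ($O = - \frac{21126}{43680} = \left(-21126\right) \frac{1}{43680} = - \frac{503}{1040} \approx -0.48365$)
$\left(Q + \left(n{\left(-1 \right)} + 9657\right)\right) \left(O - 29955\right) = \left(-13130 + \left(-1 + 9657\right)\right) \left(- \frac{503}{1040} - 29955\right) = \left(-13130 + 9656\right) \left(- \frac{31153703}{1040}\right) = \left(-3474\right) \left(- \frac{31153703}{1040}\right) = \frac{54113982111}{520}$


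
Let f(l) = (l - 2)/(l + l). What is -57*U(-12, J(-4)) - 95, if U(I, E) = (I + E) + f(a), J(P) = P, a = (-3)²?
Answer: 4769/6 ≈ 794.83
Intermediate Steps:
a = 9
f(l) = (-2 + l)/(2*l) (f(l) = (-2 + l)/((2*l)) = (-2 + l)*(1/(2*l)) = (-2 + l)/(2*l))
U(I, E) = 7/18 + E + I (U(I, E) = (I + E) + (½)*(-2 + 9)/9 = (E + I) + (½)*(⅑)*7 = (E + I) + 7/18 = 7/18 + E + I)
-57*U(-12, J(-4)) - 95 = -57*(7/18 - 4 - 12) - 95 = -57*(-281/18) - 95 = 5339/6 - 95 = 4769/6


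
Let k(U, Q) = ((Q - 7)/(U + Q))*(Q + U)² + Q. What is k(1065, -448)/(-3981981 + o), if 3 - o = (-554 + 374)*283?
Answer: 281183/3931038 ≈ 0.071529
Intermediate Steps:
o = 50943 (o = 3 - (-554 + 374)*283 = 3 - (-180)*283 = 3 - 1*(-50940) = 3 + 50940 = 50943)
k(U, Q) = Q + (-7 + Q)*(Q + U) (k(U, Q) = ((-7 + Q)/(Q + U))*(Q + U)² + Q = (-7 + Q)*(Q + U) + Q = Q + (-7 + Q)*(Q + U))
k(1065, -448)/(-3981981 + o) = ((-448)² - 7*1065 - 6*(-448) - 448*1065)/(-3981981 + 50943) = (200704 - 7455 + 2688 - 477120)/(-3931038) = -281183*(-1/3931038) = 281183/3931038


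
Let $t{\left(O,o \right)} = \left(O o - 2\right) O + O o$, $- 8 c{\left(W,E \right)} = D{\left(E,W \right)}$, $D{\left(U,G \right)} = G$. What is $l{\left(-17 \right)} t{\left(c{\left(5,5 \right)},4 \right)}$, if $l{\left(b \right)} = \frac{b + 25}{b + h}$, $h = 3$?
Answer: $- \frac{5}{28} \approx -0.17857$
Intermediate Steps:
$c{\left(W,E \right)} = - \frac{W}{8}$
$t{\left(O,o \right)} = O o + O \left(-2 + O o\right)$ ($t{\left(O,o \right)} = \left(-2 + O o\right) O + O o = O \left(-2 + O o\right) + O o = O o + O \left(-2 + O o\right)$)
$l{\left(b \right)} = \frac{25 + b}{3 + b}$ ($l{\left(b \right)} = \frac{b + 25}{b + 3} = \frac{25 + b}{3 + b}$)
$l{\left(-17 \right)} t{\left(c{\left(5,5 \right)},4 \right)} = \frac{25 - 17}{3 - 17} \left(- \frac{1}{8}\right) 5 \left(-2 + 4 + \left(- \frac{1}{8}\right) 5 \cdot 4\right) = \frac{1}{-14} \cdot 8 \left(- \frac{5 \left(-2 + 4 - \frac{5}{2}\right)}{8}\right) = \left(- \frac{1}{14}\right) 8 \left(- \frac{5 \left(-2 + 4 - \frac{5}{2}\right)}{8}\right) = - \frac{4 \left(\left(- \frac{5}{8}\right) \left(- \frac{1}{2}\right)\right)}{7} = \left(- \frac{4}{7}\right) \frac{5}{16} = - \frac{5}{28}$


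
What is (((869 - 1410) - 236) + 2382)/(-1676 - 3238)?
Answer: -535/1638 ≈ -0.32662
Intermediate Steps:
(((869 - 1410) - 236) + 2382)/(-1676 - 3238) = ((-541 - 236) + 2382)/(-4914) = (-777 + 2382)*(-1/4914) = 1605*(-1/4914) = -535/1638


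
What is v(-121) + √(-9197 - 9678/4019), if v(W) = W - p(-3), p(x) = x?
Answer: -118 + I*√148592159999/4019 ≈ -118.0 + 95.914*I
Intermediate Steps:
v(W) = 3 + W (v(W) = W - 1*(-3) = W + 3 = 3 + W)
v(-121) + √(-9197 - 9678/4019) = (3 - 121) + √(-9197 - 9678/4019) = -118 + √(-9197 - 9678*1/4019) = -118 + √(-9197 - 9678/4019) = -118 + √(-36972421/4019) = -118 + I*√148592159999/4019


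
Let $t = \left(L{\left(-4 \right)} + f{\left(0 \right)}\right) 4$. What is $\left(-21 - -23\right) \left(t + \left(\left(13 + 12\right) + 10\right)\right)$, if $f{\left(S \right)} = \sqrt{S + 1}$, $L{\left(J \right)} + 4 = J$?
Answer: $14$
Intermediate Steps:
$L{\left(J \right)} = -4 + J$
$f{\left(S \right)} = \sqrt{1 + S}$
$t = -28$ ($t = \left(\left(-4 - 4\right) + \sqrt{1 + 0}\right) 4 = \left(-8 + \sqrt{1}\right) 4 = \left(-8 + 1\right) 4 = \left(-7\right) 4 = -28$)
$\left(-21 - -23\right) \left(t + \left(\left(13 + 12\right) + 10\right)\right) = \left(-21 - -23\right) \left(-28 + \left(\left(13 + 12\right) + 10\right)\right) = \left(-21 + 23\right) \left(-28 + \left(25 + 10\right)\right) = 2 \left(-28 + 35\right) = 2 \cdot 7 = 14$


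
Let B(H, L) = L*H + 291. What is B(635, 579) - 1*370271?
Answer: -2315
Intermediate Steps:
B(H, L) = 291 + H*L (B(H, L) = H*L + 291 = 291 + H*L)
B(635, 579) - 1*370271 = (291 + 635*579) - 1*370271 = (291 + 367665) - 370271 = 367956 - 370271 = -2315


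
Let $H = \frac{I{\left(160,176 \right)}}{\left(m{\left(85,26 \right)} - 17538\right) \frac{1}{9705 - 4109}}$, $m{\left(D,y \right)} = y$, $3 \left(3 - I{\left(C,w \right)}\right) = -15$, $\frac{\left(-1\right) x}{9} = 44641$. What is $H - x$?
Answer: $\frac{879466745}{2189} \approx 4.0177 \cdot 10^{5}$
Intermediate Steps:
$x = -401769$ ($x = \left(-9\right) 44641 = -401769$)
$I{\left(C,w \right)} = 8$ ($I{\left(C,w \right)} = 3 - -5 = 3 + 5 = 8$)
$H = - \frac{5596}{2189}$ ($H = \frac{8}{\left(26 - 17538\right) \frac{1}{9705 - 4109}} = \frac{8}{\left(-17512\right) \frac{1}{5596}} = \frac{8}{- \frac{4378}{1399}} = 8 \left(- \frac{1399}{4378}\right) = - \frac{5596}{2189} \approx -2.5564$)
$H - x = - \frac{5596}{2189} - -401769 = - \frac{5596}{2189} + 401769 = \frac{879466745}{2189}$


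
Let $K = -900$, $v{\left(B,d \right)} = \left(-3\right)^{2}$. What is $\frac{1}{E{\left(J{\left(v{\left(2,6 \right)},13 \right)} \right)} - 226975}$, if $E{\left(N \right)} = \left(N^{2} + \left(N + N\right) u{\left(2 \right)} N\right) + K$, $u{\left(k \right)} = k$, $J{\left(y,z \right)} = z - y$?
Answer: $- \frac{1}{227795} \approx -4.3899 \cdot 10^{-6}$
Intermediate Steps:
$v{\left(B,d \right)} = 9$
$E{\left(N \right)} = -900 + 5 N^{2}$ ($E{\left(N \right)} = \left(N^{2} + \left(N + N\right) 2 N\right) - 900 = \left(N^{2} + 2 N 2 N\right) - 900 = \left(N^{2} + 4 N N\right) - 900 = \left(N^{2} + 4 N^{2}\right) - 900 = 5 N^{2} - 900 = -900 + 5 N^{2}$)
$\frac{1}{E{\left(J{\left(v{\left(2,6 \right)},13 \right)} \right)} - 226975} = \frac{1}{\left(-900 + 5 \left(13 - 9\right)^{2}\right) - 226975} = \frac{1}{\left(-900 + 5 \cdot 4^{2}\right) - 226975} = \frac{1}{\left(-900 + 5 \cdot 16\right) - 226975} = \frac{1}{\left(-900 + 80\right) - 226975} = \frac{1}{-820 - 226975} = \frac{1}{-227795} = - \frac{1}{227795}$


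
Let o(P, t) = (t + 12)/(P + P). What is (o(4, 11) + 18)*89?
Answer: 14863/8 ≈ 1857.9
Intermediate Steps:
o(P, t) = (12 + t)/(2*P) (o(P, t) = (12 + t)/((2*P)) = (12 + t)*(1/(2*P)) = (12 + t)/(2*P))
(o(4, 11) + 18)*89 = ((½)*(12 + 11)/4 + 18)*89 = ((½)*(¼)*23 + 18)*89 = (23/8 + 18)*89 = (167/8)*89 = 14863/8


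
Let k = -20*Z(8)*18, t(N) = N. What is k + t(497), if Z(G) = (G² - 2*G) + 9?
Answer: -20023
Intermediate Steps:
Z(G) = 9 + G² - 2*G
k = -20520 (k = -20*(9 + 8² - 2*8)*18 = -20*(9 + 64 - 16)*18 = -20*57*18 = -1140*18 = -20520)
k + t(497) = -20520 + 497 = -20023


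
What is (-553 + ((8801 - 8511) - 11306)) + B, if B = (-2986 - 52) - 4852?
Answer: -19459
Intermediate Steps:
B = -7890 (B = -3038 - 4852 = -7890)
(-553 + ((8801 - 8511) - 11306)) + B = (-553 + ((8801 - 8511) - 11306)) - 7890 = (-553 + (290 - 11306)) - 7890 = (-553 - 11016) - 7890 = -11569 - 7890 = -19459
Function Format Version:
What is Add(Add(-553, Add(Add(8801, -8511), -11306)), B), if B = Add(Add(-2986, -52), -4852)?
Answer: -19459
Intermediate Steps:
B = -7890 (B = Add(-3038, -4852) = -7890)
Add(Add(-553, Add(Add(8801, -8511), -11306)), B) = Add(Add(-553, Add(Add(8801, -8511), -11306)), -7890) = Add(Add(-553, Add(290, -11306)), -7890) = Add(Add(-553, -11016), -7890) = Add(-11569, -7890) = -19459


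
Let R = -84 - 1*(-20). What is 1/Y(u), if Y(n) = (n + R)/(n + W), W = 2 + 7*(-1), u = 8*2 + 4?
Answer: -15/44 ≈ -0.34091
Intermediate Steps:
R = -64 (R = -84 + 20 = -64)
u = 20 (u = 16 + 4 = 20)
W = -5 (W = 2 - 7 = -5)
Y(n) = (-64 + n)/(-5 + n) (Y(n) = (n - 64)/(n - 5) = (-64 + n)/(-5 + n))
1/Y(u) = 1/((-64 + 20)/(-5 + 20)) = 1/(-44/15) = -15/44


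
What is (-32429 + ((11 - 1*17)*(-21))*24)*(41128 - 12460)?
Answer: -842982540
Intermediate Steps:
(-32429 + ((11 - 1*17)*(-21))*24)*(41128 - 12460) = (-32429 + ((11 - 17)*(-21))*24)*28668 = (-32429 - 6*(-21)*24)*28668 = (-32429 + 126*24)*28668 = (-32429 + 3024)*28668 = -29405*28668 = -842982540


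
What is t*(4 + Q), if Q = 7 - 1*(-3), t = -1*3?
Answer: -42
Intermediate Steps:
t = -3
Q = 10 (Q = 7 + 3 = 10)
t*(4 + Q) = -3*(4 + 10) = -3*14 = -42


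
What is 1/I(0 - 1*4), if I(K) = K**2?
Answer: 1/16 ≈ 0.062500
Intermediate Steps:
1/I(0 - 1*4) = 1/((0 - 1*4)**2) = 1/((0 - 4)**2) = 1/((-4)**2) = 1/16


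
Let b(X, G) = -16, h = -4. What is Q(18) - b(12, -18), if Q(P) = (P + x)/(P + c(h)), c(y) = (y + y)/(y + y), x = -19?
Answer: 303/19 ≈ 15.947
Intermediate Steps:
c(y) = 1 (c(y) = (2*y)/((2*y)) = (2*y)*(1/(2*y)) = 1)
Q(P) = (-19 + P)/(1 + P) (Q(P) = (P - 19)/(P + 1) = (-19 + P)/(1 + P))
Q(18) - b(12, -18) = (-19 + 18)/(1 + 18) - 1*(-16) = -1/19 + 16 = 303/19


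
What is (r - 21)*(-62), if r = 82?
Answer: -3782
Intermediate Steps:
(r - 21)*(-62) = (82 - 21)*(-62) = 61*(-62) = -3782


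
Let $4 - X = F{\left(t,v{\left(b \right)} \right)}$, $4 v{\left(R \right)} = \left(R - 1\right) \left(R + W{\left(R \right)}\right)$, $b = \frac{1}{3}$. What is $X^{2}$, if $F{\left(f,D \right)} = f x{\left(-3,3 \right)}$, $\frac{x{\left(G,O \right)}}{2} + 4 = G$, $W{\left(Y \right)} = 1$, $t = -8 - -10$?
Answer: $1024$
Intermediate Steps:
$t = 2$ ($t = -8 + 10 = 2$)
$x{\left(G,O \right)} = -8 + 2 G$
$b = \frac{1}{3} \approx 0.33333$
$v{\left(R \right)} = \frac{\left(1 + R\right) \left(-1 + R\right)}{4}$ ($v{\left(R \right)} = \frac{\left(R - 1\right) \left(R + 1\right)}{4} = \frac{\left(-1 + R\right) \left(1 + R\right)}{4} = \frac{\left(1 + R\right) \left(-1 + R\right)}{4}$)
$F{\left(f,D \right)} = - 14 f$ ($F{\left(f,D \right)} = f \left(-8 + 2 \left(-3\right)\right) = f \left(-8 - 6\right) = f \left(-14\right) = - 14 f$)
$X = 32$ ($X = 4 - \left(-14\right) 2 = 4 - -28 = 4 + 28 = 32$)
$X^{2} = 32^{2} = 1024$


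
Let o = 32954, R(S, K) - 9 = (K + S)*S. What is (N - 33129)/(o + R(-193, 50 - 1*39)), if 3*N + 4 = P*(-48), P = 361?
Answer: -116719/204267 ≈ -0.57140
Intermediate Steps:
R(S, K) = 9 + S*(K + S) (R(S, K) = 9 + (K + S)*S = 9 + S*(K + S))
N = -17332/3 (N = -4/3 + (361*(-48))/3 = -4/3 + (1/3)*(-17328) = -4/3 - 5776 = -17332/3 ≈ -5777.3)
(N - 33129)/(o + R(-193, 50 - 1*39)) = (-17332/3 - 33129)/(32954 + (9 + (-193)**2 + (50 - 1*39)*(-193))) = -116719/(3*(32954 + (9 + 37249 + (50 - 39)*(-193)))) = -116719/(3*(32954 + (9 + 37249 + 11*(-193)))) = -116719/(3*(32954 + (9 + 37249 - 2123))) = -116719/(3*(32954 + 35135)) = -116719/3/68089 = -116719/3*1/68089 = -116719/204267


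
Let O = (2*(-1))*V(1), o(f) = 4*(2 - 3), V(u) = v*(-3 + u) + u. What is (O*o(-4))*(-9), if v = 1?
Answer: 72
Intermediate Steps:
V(u) = -3 + 2*u (V(u) = 1*(-3 + u) + u = (-3 + u) + u = -3 + 2*u)
o(f) = -4 (o(f) = 4*(-1) = -4)
O = 2 (O = (2*(-1))*(-3 + 2*1) = -2*(-3 + 2) = -2*(-1) = 2)
(O*o(-4))*(-9) = (2*(-4))*(-9) = -8*(-9) = 72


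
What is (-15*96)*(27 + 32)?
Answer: -84960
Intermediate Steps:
(-15*96)*(27 + 32) = -1440*59 = -84960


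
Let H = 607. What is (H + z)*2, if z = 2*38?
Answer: 1366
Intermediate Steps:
z = 76
(H + z)*2 = (607 + 76)*2 = 683*2 = 1366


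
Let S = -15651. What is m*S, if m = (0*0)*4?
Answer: 0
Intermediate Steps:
m = 0 (m = 0*4 = 0)
m*S = 0*(-15651) = 0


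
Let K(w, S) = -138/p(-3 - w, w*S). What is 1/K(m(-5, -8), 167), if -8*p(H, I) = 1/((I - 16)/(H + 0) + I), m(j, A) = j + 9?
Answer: 7/4442496 ≈ 1.5757e-6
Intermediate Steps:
m(j, A) = 9 + j
p(H, I) = -1/(8*(I + (-16 + I)/H)) (p(H, I) = -1/(8*((I - 16)/(H + 0) + I)) = -1/(8*((-16 + I)/H + I)) = -1/(8*(I + (-16 + I)/H)))
K(w, S) = 138*(-128 + 8*S*w + 8*S*w*(-3 - w))/(-3 - w) (K(w, S) = -138*(-(-128 + 8*(w*S) + 8*(-3 - w)*(w*S))/(-3 - w)) = -138*(-(-128 + 8*(S*w) + 8*(-3 - w)*(S*w))/(-3 - w)) = -138*(-(-128 + 8*S*w + 8*S*w*(-3 - w))/(-3 - w)) = -(-138)*(-128 + 8*S*w + 8*S*w*(-3 - w))/(-3 - w) = 138*(-128 + 8*S*w + 8*S*w*(-3 - w))/(-3 - w))
1/K(m(-5, -8), 167) = 1/(1104*(16 + 167*(9 - 5)² + 2*167*(9 - 5))/(3 + (9 - 5))) = 1/(1104*(16 + 167*4² + 2*167*4)/(3 + 4)) = 1/(1104*(16 + 167*16 + 1336)/7) = 1/(1104*(⅐)*(16 + 2672 + 1336)) = 1/(1104*(⅐)*4024) = 1/(4442496/7) = 7/4442496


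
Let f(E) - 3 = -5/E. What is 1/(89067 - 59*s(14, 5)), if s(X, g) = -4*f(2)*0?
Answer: 1/89067 ≈ 1.1228e-5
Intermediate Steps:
f(E) = 3 - 5/E
s(X, g) = 0 (s(X, g) = -4*(3 - 5/2)*0 = -4*½*0 = -2*0 = 0)
1/(89067 - 59*s(14, 5)) = 1/(89067 - 59*0) = 1/(89067 + 0) = 1/89067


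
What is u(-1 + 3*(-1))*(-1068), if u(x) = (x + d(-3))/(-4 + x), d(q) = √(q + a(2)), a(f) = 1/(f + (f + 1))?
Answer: -534 + 267*I*√70/10 ≈ -534.0 + 223.39*I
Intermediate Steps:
a(f) = 1/(1 + 2*f) (a(f) = 1/(f + (1 + f)) = 1/(1 + 2*f))
d(q) = √(⅕ + q) (d(q) = √(q + 1/(1 + 2*2)) = √(q + 1/(1 + 4)) = √(q + 1/5) = √(q + ⅕) = √(⅕ + q))
u(x) = (x + I*√70/5)/(-4 + x) (u(x) = (x + √(5 + 25*(-3))/5)/(-4 + x) = (x + √(5 - 75)/5)/(-4 + x) = (x + √(-70)/5)/(-4 + x) = (x + (I*√70)/5)/(-4 + x) = (x + I*√70/5)/(-4 + x))
u(-1 + 3*(-1))*(-1068) = (((-1 + 3*(-1)) + I*√70/5)/(-4 + (-1 + 3*(-1))))*(-1068) = (((-1 - 3) + I*√70/5)/(-4 + (-1 - 3)))*(-1068) = ((-4 + I*√70/5)/(-4 - 4))*(-1068) = ((-4 + I*√70/5)/(-8))*(-1068) = -(-4 + I*√70/5)/8*(-1068) = (½ - I*√70/40)*(-1068) = -534 + 267*I*√70/10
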